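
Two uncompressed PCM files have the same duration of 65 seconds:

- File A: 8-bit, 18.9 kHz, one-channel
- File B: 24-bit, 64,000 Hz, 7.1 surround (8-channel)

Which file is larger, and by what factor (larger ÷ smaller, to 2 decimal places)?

File B, by a factor of 81.27

File A: 18,900 × 1 × 1 = 18,900 bytes/s.
File B: 64,000 × 3 × 8 = 1,536,000 bytes/s.
File B is larger; ratio = 99,840,000 / 1,228,500 = 81.27.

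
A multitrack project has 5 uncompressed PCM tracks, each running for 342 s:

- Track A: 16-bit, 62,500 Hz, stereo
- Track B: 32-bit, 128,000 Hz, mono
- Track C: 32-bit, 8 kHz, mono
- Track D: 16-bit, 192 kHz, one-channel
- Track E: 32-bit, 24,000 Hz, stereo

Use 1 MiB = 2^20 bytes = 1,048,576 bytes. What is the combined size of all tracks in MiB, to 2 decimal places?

446.83 MiB

Track A: 62,500 × 342 × 2 × 2 = 85,500,000 bytes.
Track B: 128,000 × 342 × 4 × 1 = 175,104,000 bytes.
Track C: 8,000 × 342 × 4 × 1 = 10,944,000 bytes.
Track D: 192,000 × 342 × 2 × 1 = 131,328,000 bytes.
Track E: 24,000 × 342 × 4 × 2 = 65,664,000 bytes.
Total = 468,540,000 bytes = 446.83 MiB.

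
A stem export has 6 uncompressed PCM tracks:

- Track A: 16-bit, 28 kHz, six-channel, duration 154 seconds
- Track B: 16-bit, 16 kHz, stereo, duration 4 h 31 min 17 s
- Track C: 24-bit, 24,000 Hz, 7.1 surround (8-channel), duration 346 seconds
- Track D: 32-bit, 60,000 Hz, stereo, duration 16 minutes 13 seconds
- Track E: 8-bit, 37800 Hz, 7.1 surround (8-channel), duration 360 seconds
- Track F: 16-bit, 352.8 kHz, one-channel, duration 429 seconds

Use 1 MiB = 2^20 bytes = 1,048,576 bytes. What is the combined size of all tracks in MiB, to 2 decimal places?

Track A: 28,000 × 154 × 2 × 6 = 51,744,000 bytes.
Track B: 4 h 31 min 17 s = 16,277 s; 16,000 × 16,277 × 2 × 2 = 1,041,728,000 bytes.
Track C: 24,000 × 346 × 3 × 8 = 199,296,000 bytes.
Track D: 16 minutes 13 seconds = 973 s; 60,000 × 973 × 4 × 2 = 467,040,000 bytes.
Track E: 37,800 × 360 × 1 × 8 = 108,864,000 bytes.
Track F: 352,800 × 429 × 2 × 1 = 302,702,400 bytes.
Total = 2,171,374,400 bytes = 2070.78 MiB.

2070.78 MiB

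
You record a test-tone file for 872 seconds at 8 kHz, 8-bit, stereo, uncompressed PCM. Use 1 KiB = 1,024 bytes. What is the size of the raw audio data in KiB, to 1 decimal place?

13625.0 KiB

Bytes = 8,000 samples/s × 872 s × 1 bytes/sample × 2 ch = 13,952,000 bytes.
13,952,000 / 1,024 = 13625.0 KiB.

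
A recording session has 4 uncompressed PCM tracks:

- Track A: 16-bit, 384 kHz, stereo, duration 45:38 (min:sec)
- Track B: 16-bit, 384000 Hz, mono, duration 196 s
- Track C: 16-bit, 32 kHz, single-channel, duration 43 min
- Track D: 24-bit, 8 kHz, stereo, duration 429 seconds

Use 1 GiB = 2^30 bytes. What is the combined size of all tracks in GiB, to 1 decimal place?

Track A: 45:38 (min:sec) = 2,738 s; 384,000 × 2,738 × 2 × 2 = 4,205,568,000 bytes.
Track B: 384,000 × 196 × 2 × 1 = 150,528,000 bytes.
Track C: 43 min = 2,580 s; 32,000 × 2,580 × 2 × 1 = 165,120,000 bytes.
Track D: 8,000 × 429 × 3 × 2 = 20,592,000 bytes.
Total = 4,541,808,000 bytes = 4.2 GiB.

4.2 GiB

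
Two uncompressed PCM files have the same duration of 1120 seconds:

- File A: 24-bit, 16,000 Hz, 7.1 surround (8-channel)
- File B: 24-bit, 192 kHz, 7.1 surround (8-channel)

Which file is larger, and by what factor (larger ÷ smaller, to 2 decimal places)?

File B, by a factor of 12.00

File A: 16,000 × 3 × 8 = 384,000 bytes/s.
File B: 192,000 × 3 × 8 = 4,608,000 bytes/s.
File B is larger; ratio = 5,160,960,000 / 430,080,000 = 12.00.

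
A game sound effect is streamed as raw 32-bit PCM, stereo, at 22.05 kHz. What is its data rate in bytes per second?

Bit rate = 22,050 × 32 × 2 = 1,411,200 bits/s.
1,411,200 / 8 = 176,400 bytes/s.

176,400 bytes/s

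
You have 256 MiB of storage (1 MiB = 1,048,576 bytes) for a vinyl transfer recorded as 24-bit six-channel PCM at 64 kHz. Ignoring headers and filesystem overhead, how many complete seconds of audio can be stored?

233 seconds

Uncompressed byte rate = 64,000 × 3 × 6 = 1,152,000 bytes/s.
Capacity = 256 × 1,048,576 = 268,435,456 bytes.
268,435,456 / 1,152,000 ≈ 233.02 s → 233 seconds.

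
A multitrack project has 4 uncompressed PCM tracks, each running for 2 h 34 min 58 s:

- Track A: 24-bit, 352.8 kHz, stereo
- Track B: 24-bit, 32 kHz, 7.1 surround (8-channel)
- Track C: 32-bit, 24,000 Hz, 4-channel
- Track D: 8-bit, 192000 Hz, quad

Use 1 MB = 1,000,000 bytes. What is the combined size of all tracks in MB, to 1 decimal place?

37534.2 MB

2 h 34 min 58 s = 9,298 s.
Track A: 352,800 × 9,298 × 3 × 2 = 19,682,006,400 bytes.
Track B: 32,000 × 9,298 × 3 × 8 = 7,140,864,000 bytes.
Track C: 24,000 × 9,298 × 4 × 4 = 3,570,432,000 bytes.
Track D: 192,000 × 9,298 × 1 × 4 = 7,140,864,000 bytes.
Total = 37,534,166,400 bytes = 37534.2 MB.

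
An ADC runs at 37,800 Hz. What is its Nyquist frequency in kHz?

18.9 kHz

Nyquist frequency = sample rate / 2 = 37,800 / 2 = 18.9 kHz.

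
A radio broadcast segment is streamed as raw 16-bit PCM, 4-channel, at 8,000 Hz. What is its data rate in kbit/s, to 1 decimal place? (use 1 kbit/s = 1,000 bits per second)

512.0 kbit/s

Bit rate = 8,000 × 16 × 4 = 512,000 bits/s.
= 512.0 kbit/s.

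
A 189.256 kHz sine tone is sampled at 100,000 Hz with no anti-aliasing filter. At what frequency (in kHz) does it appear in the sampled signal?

Nyquist = 100,000/2 = 50,000 Hz; 189,256 Hz exceeds it.
Alias = |189,256 − 2×100,000| = |189,256 − 200,000| = 10,744 Hz = 10.744 kHz.

10.744 kHz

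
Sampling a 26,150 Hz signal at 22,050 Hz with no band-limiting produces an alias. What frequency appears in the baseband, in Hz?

Nyquist = 22,050/2 = 11,025 Hz; 26,150 Hz exceeds it.
Alias = |26,150 − 1×22,050| = |26,150 − 22,050| = 4,100 Hz.

4,100 Hz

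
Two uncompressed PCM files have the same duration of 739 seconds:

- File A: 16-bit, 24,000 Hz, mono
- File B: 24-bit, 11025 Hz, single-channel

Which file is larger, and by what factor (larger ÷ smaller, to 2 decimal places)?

File A: 24,000 × 2 × 1 = 48,000 bytes/s.
File B: 11,025 × 3 × 1 = 33,075 bytes/s.
File A is larger; ratio = 35,472,000 / 24,442,425 = 1.45.

File A, by a factor of 1.45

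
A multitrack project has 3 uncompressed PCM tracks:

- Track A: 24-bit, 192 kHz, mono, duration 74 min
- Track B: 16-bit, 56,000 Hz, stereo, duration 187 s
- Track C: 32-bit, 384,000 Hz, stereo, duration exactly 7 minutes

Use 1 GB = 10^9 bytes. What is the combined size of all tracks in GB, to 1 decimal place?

3.9 GB

Track A: 74 min = 4,440 s; 192,000 × 4,440 × 3 × 1 = 2,557,440,000 bytes.
Track B: 56,000 × 187 × 2 × 2 = 41,888,000 bytes.
Track C: exactly 7 minutes = 420 s; 384,000 × 420 × 4 × 2 = 1,290,240,000 bytes.
Total = 3,889,568,000 bytes = 3.9 GB.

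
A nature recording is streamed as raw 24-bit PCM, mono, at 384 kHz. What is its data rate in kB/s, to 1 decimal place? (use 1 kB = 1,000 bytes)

1152.0 kB/s

Bit rate = 384,000 × 24 × 1 = 9,216,000 bits/s.
9,216,000 / 8 = 1,152,000 B/s = 1152.0 kB/s.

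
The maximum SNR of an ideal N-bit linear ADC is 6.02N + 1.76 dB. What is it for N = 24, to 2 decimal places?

6.02 × 24 + 1.76 = 146.24 dB.

146.24 dB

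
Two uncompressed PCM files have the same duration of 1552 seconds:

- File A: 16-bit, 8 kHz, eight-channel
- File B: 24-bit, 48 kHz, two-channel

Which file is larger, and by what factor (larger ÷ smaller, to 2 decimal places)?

File A: 8,000 × 2 × 8 = 128,000 bytes/s.
File B: 48,000 × 3 × 2 = 288,000 bytes/s.
File B is larger; ratio = 446,976,000 / 198,656,000 = 2.25.

File B, by a factor of 2.25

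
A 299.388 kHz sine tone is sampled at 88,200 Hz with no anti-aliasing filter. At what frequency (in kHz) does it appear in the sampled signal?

34.788 kHz

Nyquist = 88,200/2 = 44,100 Hz; 299,388 Hz exceeds it.
Alias = |299,388 − 3×88,200| = |299,388 − 264,600| = 34,788 Hz = 34.788 kHz.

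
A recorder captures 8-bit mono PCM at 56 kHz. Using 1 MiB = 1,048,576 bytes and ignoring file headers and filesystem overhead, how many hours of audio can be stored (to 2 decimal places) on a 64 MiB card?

Uncompressed byte rate = 56,000 × 1 × 1 = 56,000 bytes/s.
Capacity = 64 × 1,048,576 = 67,108,864 bytes.
67,108,864 / 56,000 ≈ 1198.37 s → 0.33 hours.

0.33 hours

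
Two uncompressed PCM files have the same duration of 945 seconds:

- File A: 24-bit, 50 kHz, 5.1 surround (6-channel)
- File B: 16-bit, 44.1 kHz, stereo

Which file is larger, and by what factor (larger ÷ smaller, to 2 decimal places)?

File A, by a factor of 5.10

File A: 50,000 × 3 × 6 = 900,000 bytes/s.
File B: 44,100 × 2 × 2 = 176,400 bytes/s.
File A is larger; ratio = 850,500,000 / 166,698,000 = 5.10.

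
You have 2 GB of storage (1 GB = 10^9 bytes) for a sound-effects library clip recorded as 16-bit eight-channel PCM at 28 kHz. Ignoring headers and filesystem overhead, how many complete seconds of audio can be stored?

Uncompressed byte rate = 28,000 × 2 × 8 = 448,000 bytes/s.
Capacity = 2 × 1,000,000,000 = 2,000,000,000 bytes.
2,000,000,000 / 448,000 ≈ 4464.29 s → 4,464 seconds.

4,464 seconds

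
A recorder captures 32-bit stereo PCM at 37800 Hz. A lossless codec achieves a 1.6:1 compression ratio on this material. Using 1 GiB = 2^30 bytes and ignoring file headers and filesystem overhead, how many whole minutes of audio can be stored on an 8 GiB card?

757 minutes

Uncompressed byte rate = 37,800 × 4 × 2 = 302,400 bytes/s.
After 1.6:1 compression, effective rate ≈ 189000 bytes/s.
Capacity = 8 × 1,073,741,824 = 8,589,934,592 bytes.
8,589,934,592 / effective rate ≈ 45449.39 s → 757 minutes.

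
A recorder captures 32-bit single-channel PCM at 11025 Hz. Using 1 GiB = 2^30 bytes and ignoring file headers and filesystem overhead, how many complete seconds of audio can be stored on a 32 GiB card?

779,132 seconds

Uncompressed byte rate = 11,025 × 4 × 1 = 44,100 bytes/s.
Capacity = 32 × 1,073,741,824 = 34,359,738,368 bytes.
34,359,738,368 / 44,100 ≈ 779132.39 s → 779,132 seconds.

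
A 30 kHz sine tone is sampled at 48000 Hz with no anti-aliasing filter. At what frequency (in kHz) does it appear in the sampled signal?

18 kHz

Nyquist = 48,000/2 = 24,000 Hz; 30,000 Hz exceeds it.
Alias = |30,000 − 1×48,000| = |30,000 − 48,000| = 18,000 Hz = 18 kHz.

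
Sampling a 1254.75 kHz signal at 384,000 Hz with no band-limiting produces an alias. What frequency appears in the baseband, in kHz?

102.75 kHz

Nyquist = 384,000/2 = 192,000 Hz; 1,254,750 Hz exceeds it.
Alias = |1,254,750 − 3×384,000| = |1,254,750 − 1,152,000| = 102,750 Hz = 102.75 kHz.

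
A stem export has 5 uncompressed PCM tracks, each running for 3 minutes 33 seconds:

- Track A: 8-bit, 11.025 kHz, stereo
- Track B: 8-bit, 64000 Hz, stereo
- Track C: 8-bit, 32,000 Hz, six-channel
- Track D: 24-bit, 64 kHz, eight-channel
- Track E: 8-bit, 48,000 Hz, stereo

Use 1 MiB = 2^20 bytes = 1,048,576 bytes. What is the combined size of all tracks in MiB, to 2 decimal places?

400.99 MiB

3 minutes 33 seconds = 213 s.
Track A: 11,025 × 213 × 1 × 2 = 4,696,650 bytes.
Track B: 64,000 × 213 × 1 × 2 = 27,264,000 bytes.
Track C: 32,000 × 213 × 1 × 6 = 40,896,000 bytes.
Track D: 64,000 × 213 × 3 × 8 = 327,168,000 bytes.
Track E: 48,000 × 213 × 1 × 2 = 20,448,000 bytes.
Total = 420,472,650 bytes = 400.99 MiB.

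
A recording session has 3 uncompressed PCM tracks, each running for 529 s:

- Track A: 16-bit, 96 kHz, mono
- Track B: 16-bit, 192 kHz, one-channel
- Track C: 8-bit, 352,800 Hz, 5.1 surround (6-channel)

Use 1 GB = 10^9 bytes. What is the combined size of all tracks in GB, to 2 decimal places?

1.42 GB

Track A: 96,000 × 529 × 2 × 1 = 101,568,000 bytes.
Track B: 192,000 × 529 × 2 × 1 = 203,136,000 bytes.
Track C: 352,800 × 529 × 1 × 6 = 1,119,787,200 bytes.
Total = 1,424,491,200 bytes = 1.42 GB.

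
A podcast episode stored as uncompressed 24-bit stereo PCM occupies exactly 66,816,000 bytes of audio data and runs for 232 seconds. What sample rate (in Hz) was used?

48,000 Hz

Bytes = sample_rate × seconds × bytes_per_sample × channels.
sample_rate = 66,816,000 / (232 × 3 × 2) = 66,816,000 / 1,392 = 48,000 Hz.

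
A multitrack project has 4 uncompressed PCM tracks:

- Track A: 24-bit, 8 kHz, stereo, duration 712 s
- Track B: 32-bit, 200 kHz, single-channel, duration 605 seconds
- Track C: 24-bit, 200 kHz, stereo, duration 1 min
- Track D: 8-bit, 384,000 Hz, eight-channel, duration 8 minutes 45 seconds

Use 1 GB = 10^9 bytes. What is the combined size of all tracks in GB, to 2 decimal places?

2.20 GB

Track A: 8,000 × 712 × 3 × 2 = 34,176,000 bytes.
Track B: 200,000 × 605 × 4 × 1 = 484,000,000 bytes.
Track C: 1 min = 60 s; 200,000 × 60 × 3 × 2 = 72,000,000 bytes.
Track D: 8 minutes 45 seconds = 525 s; 384,000 × 525 × 1 × 8 = 1,612,800,000 bytes.
Total = 2,202,976,000 bytes = 2.20 GB.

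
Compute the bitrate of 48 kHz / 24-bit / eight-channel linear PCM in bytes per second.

1,152,000 bytes/s

Bit rate = 48,000 × 24 × 8 = 9,216,000 bits/s.
9,216,000 / 8 = 1,152,000 bytes/s.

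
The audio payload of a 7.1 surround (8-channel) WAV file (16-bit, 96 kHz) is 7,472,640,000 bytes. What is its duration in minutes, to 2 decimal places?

81.08 minutes

Byte rate = 96,000 × 2 × 8 = 1,536,000 bytes/s.
Duration = 7,472,640,000 / 1,536,000 = 4,865 s.
4,865 s / 60 = 81.08 minutes.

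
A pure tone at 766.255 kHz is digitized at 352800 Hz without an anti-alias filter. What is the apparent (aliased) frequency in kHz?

Nyquist = 352,800/2 = 176,400 Hz; 766,255 Hz exceeds it.
Alias = |766,255 − 2×352,800| = |766,255 − 705,600| = 60,655 Hz = 60.655 kHz.

60.655 kHz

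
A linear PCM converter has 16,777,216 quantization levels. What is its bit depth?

log2(16,777,216) = 24.

24 bits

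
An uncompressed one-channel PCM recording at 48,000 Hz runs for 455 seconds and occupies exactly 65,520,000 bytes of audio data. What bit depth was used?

Bytes per sample = 65,520,000 / (48,000 × 455 × 1) = 65,520,000 / 21,840,000 = 3.
Bit depth = 3 × 8 = 24 bits.

24 bits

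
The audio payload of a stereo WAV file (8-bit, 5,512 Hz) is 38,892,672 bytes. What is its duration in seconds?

3,528 seconds

Byte rate = 5,512 × 1 × 2 = 11,024 bytes/s.
Duration = 38,892,672 / 11,024 = 3,528 s.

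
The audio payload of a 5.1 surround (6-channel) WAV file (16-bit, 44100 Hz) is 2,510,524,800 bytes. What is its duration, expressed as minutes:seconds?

Byte rate = 44,100 × 2 × 6 = 529,200 bytes/s.
Duration = 2,510,524,800 / 529,200 = 4,744 s.
4,744 s = 79:04.

79:04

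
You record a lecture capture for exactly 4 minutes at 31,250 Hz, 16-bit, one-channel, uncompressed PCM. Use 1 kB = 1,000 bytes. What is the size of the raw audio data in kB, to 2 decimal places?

Duration = exactly 4 minutes = 240 s.
Bytes = 31,250 samples/s × 240 s × 2 bytes/sample × 1 ch = 15,000,000 bytes.
15,000,000 / 1,000 = 15000.00 kB.

15000.00 kB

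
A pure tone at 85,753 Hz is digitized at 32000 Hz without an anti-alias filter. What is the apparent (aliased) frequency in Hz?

10,247 Hz

Nyquist = 32,000/2 = 16,000 Hz; 85,753 Hz exceeds it.
Alias = |85,753 − 3×32,000| = |85,753 − 96,000| = 10,247 Hz.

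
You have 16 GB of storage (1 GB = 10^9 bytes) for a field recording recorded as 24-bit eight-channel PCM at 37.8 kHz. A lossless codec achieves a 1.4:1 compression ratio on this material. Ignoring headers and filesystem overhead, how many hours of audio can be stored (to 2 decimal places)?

6.86 hours

Uncompressed byte rate = 37,800 × 3 × 8 = 907,200 bytes/s.
After 1.4:1 compression, effective rate ≈ 648000 bytes/s.
Capacity = 16 × 1,000,000,000 = 16,000,000,000 bytes.
16,000,000,000 / effective rate ≈ 24691.36 s → 6.86 hours.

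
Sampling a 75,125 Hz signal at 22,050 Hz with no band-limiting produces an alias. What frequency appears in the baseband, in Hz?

8,975 Hz

Nyquist = 22,050/2 = 11,025 Hz; 75,125 Hz exceeds it.
Alias = |75,125 − 3×22,050| = |75,125 − 66,150| = 8,975 Hz.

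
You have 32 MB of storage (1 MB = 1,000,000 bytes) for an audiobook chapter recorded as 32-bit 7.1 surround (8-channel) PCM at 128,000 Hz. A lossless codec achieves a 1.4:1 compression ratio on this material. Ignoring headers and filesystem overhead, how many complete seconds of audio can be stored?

Uncompressed byte rate = 128,000 × 4 × 8 = 4,096,000 bytes/s.
After 1.4:1 compression, effective rate ≈ 2925714.29 bytes/s.
Capacity = 32 × 1,000,000 = 32,000,000 bytes.
32,000,000 / effective rate ≈ 10.94 s → 10 seconds.

10 seconds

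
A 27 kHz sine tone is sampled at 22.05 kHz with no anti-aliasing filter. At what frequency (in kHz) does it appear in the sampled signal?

Nyquist = 22,050/2 = 11,025 Hz; 27,000 Hz exceeds it.
Alias = |27,000 − 1×22,050| = |27,000 − 22,050| = 4,950 Hz = 4.95 kHz.

4.95 kHz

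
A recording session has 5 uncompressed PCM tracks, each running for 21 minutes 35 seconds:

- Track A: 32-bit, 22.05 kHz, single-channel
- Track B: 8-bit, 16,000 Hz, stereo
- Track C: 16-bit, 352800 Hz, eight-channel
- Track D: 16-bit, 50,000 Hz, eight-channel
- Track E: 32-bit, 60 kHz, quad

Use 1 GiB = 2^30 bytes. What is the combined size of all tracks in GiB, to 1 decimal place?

21 minutes 35 seconds = 1,295 s.
Track A: 22,050 × 1,295 × 4 × 1 = 114,219,000 bytes.
Track B: 16,000 × 1,295 × 1 × 2 = 41,440,000 bytes.
Track C: 352,800 × 1,295 × 2 × 8 = 7,310,016,000 bytes.
Track D: 50,000 × 1,295 × 2 × 8 = 1,036,000,000 bytes.
Track E: 60,000 × 1,295 × 4 × 4 = 1,243,200,000 bytes.
Total = 9,744,875,000 bytes = 9.1 GiB.

9.1 GiB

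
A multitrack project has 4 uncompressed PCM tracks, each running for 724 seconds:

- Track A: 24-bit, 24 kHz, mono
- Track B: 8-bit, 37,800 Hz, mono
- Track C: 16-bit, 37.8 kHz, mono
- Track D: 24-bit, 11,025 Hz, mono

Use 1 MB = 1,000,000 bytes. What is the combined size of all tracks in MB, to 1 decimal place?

Track A: 24,000 × 724 × 3 × 1 = 52,128,000 bytes.
Track B: 37,800 × 724 × 1 × 1 = 27,367,200 bytes.
Track C: 37,800 × 724 × 2 × 1 = 54,734,400 bytes.
Track D: 11,025 × 724 × 3 × 1 = 23,946,300 bytes.
Total = 158,175,900 bytes = 158.2 MB.

158.2 MB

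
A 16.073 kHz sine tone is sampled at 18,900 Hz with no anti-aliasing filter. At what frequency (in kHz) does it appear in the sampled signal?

2.827 kHz

Nyquist = 18,900/2 = 9,450 Hz; 16,073 Hz exceeds it.
Alias = |16,073 − 1×18,900| = |16,073 − 18,900| = 2,827 Hz = 2.827 kHz.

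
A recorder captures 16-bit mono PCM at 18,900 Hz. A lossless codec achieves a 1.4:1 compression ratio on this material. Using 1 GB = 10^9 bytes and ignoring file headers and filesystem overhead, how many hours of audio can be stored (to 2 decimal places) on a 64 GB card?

658.44 hours

Uncompressed byte rate = 18,900 × 2 × 1 = 37,800 bytes/s.
After 1.4:1 compression, effective rate ≈ 27000 bytes/s.
Capacity = 64 × 1,000,000,000 = 64,000,000,000 bytes.
64,000,000,000 / effective rate ≈ 2370370.37 s → 658.44 hours.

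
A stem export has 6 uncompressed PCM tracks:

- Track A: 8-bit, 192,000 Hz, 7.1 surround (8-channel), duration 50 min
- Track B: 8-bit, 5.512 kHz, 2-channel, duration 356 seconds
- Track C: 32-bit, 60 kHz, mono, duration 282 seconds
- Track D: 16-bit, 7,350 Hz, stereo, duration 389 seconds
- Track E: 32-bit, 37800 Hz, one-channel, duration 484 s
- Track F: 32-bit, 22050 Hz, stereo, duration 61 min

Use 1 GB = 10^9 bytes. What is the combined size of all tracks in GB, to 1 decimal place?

Track A: 50 min = 3,000 s; 192,000 × 3,000 × 1 × 8 = 4,608,000,000 bytes.
Track B: 5,512 × 356 × 1 × 2 = 3,924,544 bytes.
Track C: 60,000 × 282 × 4 × 1 = 67,680,000 bytes.
Track D: 7,350 × 389 × 2 × 2 = 11,436,600 bytes.
Track E: 37,800 × 484 × 4 × 1 = 73,180,800 bytes.
Track F: 61 min = 3,660 s; 22,050 × 3,660 × 4 × 2 = 645,624,000 bytes.
Total = 5,409,845,944 bytes = 5.4 GB.

5.4 GB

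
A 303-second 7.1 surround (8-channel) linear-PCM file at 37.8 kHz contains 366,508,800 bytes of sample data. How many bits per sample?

32 bits

Bytes per sample = 366,508,800 / (37,800 × 303 × 8) = 366,508,800 / 91,627,200 = 4.
Bit depth = 4 × 8 = 32 bits.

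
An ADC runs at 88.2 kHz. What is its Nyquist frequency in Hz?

44,100 Hz

Nyquist frequency = sample rate / 2 = 88,200 / 2 = 44,100 Hz.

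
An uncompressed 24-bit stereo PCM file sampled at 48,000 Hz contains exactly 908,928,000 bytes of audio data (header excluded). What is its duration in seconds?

Byte rate = 48,000 × 3 × 2 = 288,000 bytes/s.
Duration = 908,928,000 / 288,000 = 3,156 s.

3,156 seconds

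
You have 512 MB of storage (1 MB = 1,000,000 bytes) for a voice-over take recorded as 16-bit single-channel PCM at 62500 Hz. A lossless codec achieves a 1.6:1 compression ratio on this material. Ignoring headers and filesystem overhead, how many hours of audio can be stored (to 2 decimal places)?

1.82 hours

Uncompressed byte rate = 62,500 × 2 × 1 = 125,000 bytes/s.
After 1.6:1 compression, effective rate ≈ 78125 bytes/s.
Capacity = 512 × 1,000,000 = 512,000,000 bytes.
512,000,000 / effective rate ≈ 6553.6 s → 1.82 hours.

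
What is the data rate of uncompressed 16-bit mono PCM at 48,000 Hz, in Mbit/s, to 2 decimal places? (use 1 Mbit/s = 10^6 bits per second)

0.77 Mbit/s

Bit rate = 48,000 × 16 × 1 = 768,000 bits/s.
= 0.77 Mbit/s.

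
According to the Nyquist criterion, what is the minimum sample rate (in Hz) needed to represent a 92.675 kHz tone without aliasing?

Minimum sample rate = 2 × 92,675 Hz = 185,350 Hz.

185,350 Hz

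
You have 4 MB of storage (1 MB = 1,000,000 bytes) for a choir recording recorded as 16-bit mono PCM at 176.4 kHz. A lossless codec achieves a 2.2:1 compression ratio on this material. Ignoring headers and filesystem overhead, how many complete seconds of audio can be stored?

Uncompressed byte rate = 176,400 × 2 × 1 = 352,800 bytes/s.
After 2.2:1 compression, effective rate ≈ 160363.64 bytes/s.
Capacity = 4 × 1,000,000 = 4,000,000 bytes.
4,000,000 / effective rate ≈ 24.94 s → 24 seconds.

24 seconds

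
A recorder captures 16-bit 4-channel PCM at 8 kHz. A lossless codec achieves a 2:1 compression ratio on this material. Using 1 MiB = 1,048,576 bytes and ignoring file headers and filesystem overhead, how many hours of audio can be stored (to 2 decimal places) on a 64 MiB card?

0.58 hours

Uncompressed byte rate = 8,000 × 2 × 4 = 64,000 bytes/s.
After 2:1 compression, effective rate ≈ 32000 bytes/s.
Capacity = 64 × 1,048,576 = 67,108,864 bytes.
67,108,864 / effective rate ≈ 2097.15 s → 0.58 hours.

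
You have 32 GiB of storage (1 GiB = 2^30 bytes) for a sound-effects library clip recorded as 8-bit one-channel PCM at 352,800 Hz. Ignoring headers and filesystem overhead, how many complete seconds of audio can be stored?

Uncompressed byte rate = 352,800 × 1 × 1 = 352,800 bytes/s.
Capacity = 32 × 1,073,741,824 = 34,359,738,368 bytes.
34,359,738,368 / 352,800 ≈ 97391.55 s → 97,391 seconds.

97,391 seconds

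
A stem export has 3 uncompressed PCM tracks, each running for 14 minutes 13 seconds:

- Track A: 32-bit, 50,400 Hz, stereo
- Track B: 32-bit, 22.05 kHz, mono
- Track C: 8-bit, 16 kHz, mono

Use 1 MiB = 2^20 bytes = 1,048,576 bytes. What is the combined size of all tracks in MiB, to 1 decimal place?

412.8 MiB

14 minutes 13 seconds = 853 s.
Track A: 50,400 × 853 × 4 × 2 = 343,929,600 bytes.
Track B: 22,050 × 853 × 4 × 1 = 75,234,600 bytes.
Track C: 16,000 × 853 × 1 × 1 = 13,648,000 bytes.
Total = 432,812,200 bytes = 412.8 MiB.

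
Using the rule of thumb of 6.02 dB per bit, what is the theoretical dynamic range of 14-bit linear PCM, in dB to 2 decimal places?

14 × 6.02 = 84.28 dB.

84.28 dB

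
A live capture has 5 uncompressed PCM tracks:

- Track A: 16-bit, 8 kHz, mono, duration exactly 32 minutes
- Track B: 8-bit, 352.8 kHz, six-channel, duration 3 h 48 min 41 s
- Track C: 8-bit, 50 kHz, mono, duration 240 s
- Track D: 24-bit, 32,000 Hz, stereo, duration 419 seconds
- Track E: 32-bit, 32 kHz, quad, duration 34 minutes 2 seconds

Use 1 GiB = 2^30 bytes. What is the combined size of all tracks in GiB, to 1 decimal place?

28.1 GiB

Track A: exactly 32 minutes = 1,920 s; 8,000 × 1,920 × 2 × 1 = 30,720,000 bytes.
Track B: 3 h 48 min 41 s = 13,721 s; 352,800 × 13,721 × 1 × 6 = 29,044,612,800 bytes.
Track C: 50,000 × 240 × 1 × 1 = 12,000,000 bytes.
Track D: 32,000 × 419 × 3 × 2 = 80,448,000 bytes.
Track E: 34 minutes 2 seconds = 2,042 s; 32,000 × 2,042 × 4 × 4 = 1,045,504,000 bytes.
Total = 30,213,284,800 bytes = 28.1 GiB.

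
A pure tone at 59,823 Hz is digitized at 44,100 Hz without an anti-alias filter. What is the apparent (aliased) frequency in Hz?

15,723 Hz

Nyquist = 44,100/2 = 22,050 Hz; 59,823 Hz exceeds it.
Alias = |59,823 − 1×44,100| = |59,823 − 44,100| = 15,723 Hz.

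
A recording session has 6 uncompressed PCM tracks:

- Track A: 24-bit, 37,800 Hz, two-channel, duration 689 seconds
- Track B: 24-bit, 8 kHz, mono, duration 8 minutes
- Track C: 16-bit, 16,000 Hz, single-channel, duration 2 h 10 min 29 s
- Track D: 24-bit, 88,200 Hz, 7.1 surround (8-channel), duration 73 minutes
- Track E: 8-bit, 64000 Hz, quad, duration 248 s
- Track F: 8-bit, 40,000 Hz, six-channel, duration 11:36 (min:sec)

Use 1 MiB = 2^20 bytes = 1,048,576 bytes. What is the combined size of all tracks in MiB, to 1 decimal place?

9460.9 MiB

Track A: 37,800 × 689 × 3 × 2 = 156,265,200 bytes.
Track B: 8 minutes = 480 s; 8,000 × 480 × 3 × 1 = 11,520,000 bytes.
Track C: 2 h 10 min 29 s = 7,829 s; 16,000 × 7,829 × 2 × 1 = 250,528,000 bytes.
Track D: 73 minutes = 4,380 s; 88,200 × 4,380 × 3 × 8 = 9,271,584,000 bytes.
Track E: 64,000 × 248 × 1 × 4 = 63,488,000 bytes.
Track F: 11:36 (min:sec) = 696 s; 40,000 × 696 × 1 × 6 = 167,040,000 bytes.
Total = 9,920,425,200 bytes = 9460.9 MiB.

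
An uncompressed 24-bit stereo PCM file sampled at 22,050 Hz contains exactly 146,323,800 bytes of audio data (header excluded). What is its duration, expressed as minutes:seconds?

Byte rate = 22,050 × 3 × 2 = 132,300 bytes/s.
Duration = 146,323,800 / 132,300 = 1,106 s.
1,106 s = 18:26.

18:26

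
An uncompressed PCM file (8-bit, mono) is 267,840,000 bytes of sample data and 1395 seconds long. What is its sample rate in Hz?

Bytes = sample_rate × seconds × bytes_per_sample × channels.
sample_rate = 267,840,000 / (1,395 × 1 × 1) = 267,840,000 / 1,395 = 192,000 Hz.

192,000 Hz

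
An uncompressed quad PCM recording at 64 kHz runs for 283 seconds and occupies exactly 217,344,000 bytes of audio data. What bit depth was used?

24 bits

Bytes per sample = 217,344,000 / (64,000 × 283 × 4) = 217,344,000 / 72,448,000 = 3.
Bit depth = 3 × 8 = 24 bits.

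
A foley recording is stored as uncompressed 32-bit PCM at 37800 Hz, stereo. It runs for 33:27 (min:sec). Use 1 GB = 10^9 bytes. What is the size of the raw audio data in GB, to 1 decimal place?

Duration = 33:27 (min:sec) = 2,007 s.
Bytes = 37,800 samples/s × 2,007 s × 4 bytes/sample × 2 ch = 606,916,800 bytes.
606,916,800 / 1,000,000,000 = 0.6 GB.

0.6 GB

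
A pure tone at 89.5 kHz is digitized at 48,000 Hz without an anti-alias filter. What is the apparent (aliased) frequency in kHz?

6.5 kHz

Nyquist = 48,000/2 = 24,000 Hz; 89,500 Hz exceeds it.
Alias = |89,500 − 2×48,000| = |89,500 − 96,000| = 6,500 Hz = 6.5 kHz.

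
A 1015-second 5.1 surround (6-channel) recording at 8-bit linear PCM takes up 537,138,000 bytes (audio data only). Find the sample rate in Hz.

Bytes = sample_rate × seconds × bytes_per_sample × channels.
sample_rate = 537,138,000 / (1,015 × 1 × 6) = 537,138,000 / 6,090 = 88,200 Hz.

88,200 Hz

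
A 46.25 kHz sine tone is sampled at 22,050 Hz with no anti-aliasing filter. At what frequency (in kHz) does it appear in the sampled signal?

2.15 kHz

Nyquist = 22,050/2 = 11,025 Hz; 46,250 Hz exceeds it.
Alias = |46,250 − 2×22,050| = |46,250 − 44,100| = 2,150 Hz = 2.15 kHz.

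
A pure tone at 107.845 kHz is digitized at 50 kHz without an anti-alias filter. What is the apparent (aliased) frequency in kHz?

Nyquist = 50,000/2 = 25,000 Hz; 107,845 Hz exceeds it.
Alias = |107,845 − 2×50,000| = |107,845 − 100,000| = 7,845 Hz = 7.845 kHz.

7.845 kHz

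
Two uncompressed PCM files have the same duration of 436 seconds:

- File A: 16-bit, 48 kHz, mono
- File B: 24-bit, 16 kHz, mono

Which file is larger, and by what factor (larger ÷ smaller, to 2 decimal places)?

File A: 48,000 × 2 × 1 = 96,000 bytes/s.
File B: 16,000 × 3 × 1 = 48,000 bytes/s.
File A is larger; ratio = 41,856,000 / 20,928,000 = 2.00.

File A, by a factor of 2.00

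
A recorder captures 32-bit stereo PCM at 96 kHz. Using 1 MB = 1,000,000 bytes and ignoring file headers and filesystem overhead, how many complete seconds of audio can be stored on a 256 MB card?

333 seconds

Uncompressed byte rate = 96,000 × 4 × 2 = 768,000 bytes/s.
Capacity = 256 × 1,000,000 = 256,000,000 bytes.
256,000,000 / 768,000 ≈ 333.33 s → 333 seconds.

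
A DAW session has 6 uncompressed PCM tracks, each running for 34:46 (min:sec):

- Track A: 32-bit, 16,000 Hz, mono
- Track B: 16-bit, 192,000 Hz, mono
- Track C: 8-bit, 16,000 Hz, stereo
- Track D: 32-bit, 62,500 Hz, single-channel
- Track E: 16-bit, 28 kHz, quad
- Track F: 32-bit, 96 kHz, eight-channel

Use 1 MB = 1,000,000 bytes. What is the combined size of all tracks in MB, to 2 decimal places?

8398.24 MB

34:46 (min:sec) = 2,086 s.
Track A: 16,000 × 2,086 × 4 × 1 = 133,504,000 bytes.
Track B: 192,000 × 2,086 × 2 × 1 = 801,024,000 bytes.
Track C: 16,000 × 2,086 × 1 × 2 = 66,752,000 bytes.
Track D: 62,500 × 2,086 × 4 × 1 = 521,500,000 bytes.
Track E: 28,000 × 2,086 × 2 × 4 = 467,264,000 bytes.
Track F: 96,000 × 2,086 × 4 × 8 = 6,408,192,000 bytes.
Total = 8,398,236,000 bytes = 8398.24 MB.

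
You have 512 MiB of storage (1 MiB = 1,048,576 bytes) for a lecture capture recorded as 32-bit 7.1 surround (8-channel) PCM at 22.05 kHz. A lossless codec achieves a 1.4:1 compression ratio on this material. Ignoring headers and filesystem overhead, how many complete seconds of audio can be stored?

1,065 seconds

Uncompressed byte rate = 22,050 × 4 × 8 = 705,600 bytes/s.
After 1.4:1 compression, effective rate ≈ 504000 bytes/s.
Capacity = 512 × 1,048,576 = 536,870,912 bytes.
536,870,912 / effective rate ≈ 1065.22 s → 1,065 seconds.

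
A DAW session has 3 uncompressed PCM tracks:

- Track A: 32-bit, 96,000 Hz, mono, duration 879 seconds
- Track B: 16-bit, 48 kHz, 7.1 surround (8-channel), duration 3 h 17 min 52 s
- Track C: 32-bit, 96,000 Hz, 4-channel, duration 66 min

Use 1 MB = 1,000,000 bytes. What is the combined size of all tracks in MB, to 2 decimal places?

15537.79 MB

Track A: 96,000 × 879 × 4 × 1 = 337,536,000 bytes.
Track B: 3 h 17 min 52 s = 11,872 s; 48,000 × 11,872 × 2 × 8 = 9,117,696,000 bytes.
Track C: 66 min = 3,960 s; 96,000 × 3,960 × 4 × 4 = 6,082,560,000 bytes.
Total = 15,537,792,000 bytes = 15537.79 MB.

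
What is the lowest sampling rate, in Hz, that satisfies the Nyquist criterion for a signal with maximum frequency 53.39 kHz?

Minimum sample rate = 2 × 53,390 Hz = 106,780 Hz.

106,780 Hz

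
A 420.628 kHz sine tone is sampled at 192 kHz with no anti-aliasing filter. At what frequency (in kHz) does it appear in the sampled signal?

36.628 kHz

Nyquist = 192,000/2 = 96,000 Hz; 420,628 Hz exceeds it.
Alias = |420,628 − 2×192,000| = |420,628 − 384,000| = 36,628 Hz = 36.628 kHz.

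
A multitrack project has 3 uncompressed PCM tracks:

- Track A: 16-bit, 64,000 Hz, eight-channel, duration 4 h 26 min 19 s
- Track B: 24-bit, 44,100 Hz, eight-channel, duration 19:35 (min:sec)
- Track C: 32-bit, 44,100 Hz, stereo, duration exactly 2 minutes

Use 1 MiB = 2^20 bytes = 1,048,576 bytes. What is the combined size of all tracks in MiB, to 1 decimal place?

Track A: 4 h 26 min 19 s = 15,979 s; 64,000 × 15,979 × 2 × 8 = 16,362,496,000 bytes.
Track B: 19:35 (min:sec) = 1,175 s; 44,100 × 1,175 × 3 × 8 = 1,243,620,000 bytes.
Track C: exactly 2 minutes = 120 s; 44,100 × 120 × 4 × 2 = 42,336,000 bytes.
Total = 17,648,452,000 bytes = 16830.9 MiB.

16830.9 MiB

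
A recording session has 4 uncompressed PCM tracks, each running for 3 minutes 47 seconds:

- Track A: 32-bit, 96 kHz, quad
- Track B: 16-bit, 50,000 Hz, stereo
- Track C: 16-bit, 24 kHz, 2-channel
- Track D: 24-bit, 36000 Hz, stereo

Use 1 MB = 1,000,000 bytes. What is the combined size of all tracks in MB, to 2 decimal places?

464.90 MB

3 minutes 47 seconds = 227 s.
Track A: 96,000 × 227 × 4 × 4 = 348,672,000 bytes.
Track B: 50,000 × 227 × 2 × 2 = 45,400,000 bytes.
Track C: 24,000 × 227 × 2 × 2 = 21,792,000 bytes.
Track D: 36,000 × 227 × 3 × 2 = 49,032,000 bytes.
Total = 464,896,000 bytes = 464.90 MB.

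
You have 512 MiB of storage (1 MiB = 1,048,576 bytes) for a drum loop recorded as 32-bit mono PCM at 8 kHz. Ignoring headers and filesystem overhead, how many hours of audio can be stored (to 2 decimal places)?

4.66 hours

Uncompressed byte rate = 8,000 × 4 × 1 = 32,000 bytes/s.
Capacity = 512 × 1,048,576 = 536,870,912 bytes.
536,870,912 / 32,000 ≈ 16777.22 s → 4.66 hours.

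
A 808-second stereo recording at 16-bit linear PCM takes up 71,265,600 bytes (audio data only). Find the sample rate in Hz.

22,050 Hz

Bytes = sample_rate × seconds × bytes_per_sample × channels.
sample_rate = 71,265,600 / (808 × 2 × 2) = 71,265,600 / 3,232 = 22,050 Hz.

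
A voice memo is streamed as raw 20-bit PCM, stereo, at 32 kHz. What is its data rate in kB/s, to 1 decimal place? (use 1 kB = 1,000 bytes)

Bit rate = 32,000 × 20 × 2 = 1,280,000 bits/s.
1,280,000 / 8 = 160,000 B/s = 160.0 kB/s.

160.0 kB/s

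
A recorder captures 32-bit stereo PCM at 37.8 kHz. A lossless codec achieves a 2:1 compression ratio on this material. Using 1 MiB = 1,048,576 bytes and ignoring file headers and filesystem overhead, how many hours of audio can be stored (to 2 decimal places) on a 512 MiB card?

0.99 hours

Uncompressed byte rate = 37,800 × 4 × 2 = 302,400 bytes/s.
After 2:1 compression, effective rate ≈ 151200 bytes/s.
Capacity = 512 × 1,048,576 = 536,870,912 bytes.
536,870,912 / effective rate ≈ 3550.73 s → 0.99 hours.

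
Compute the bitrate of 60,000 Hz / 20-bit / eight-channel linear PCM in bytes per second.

1,200,000 bytes/s

Bit rate = 60,000 × 20 × 8 = 9,600,000 bits/s.
9,600,000 / 8 = 1,200,000 bytes/s.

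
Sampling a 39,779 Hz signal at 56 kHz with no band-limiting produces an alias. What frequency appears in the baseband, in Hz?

Nyquist = 56,000/2 = 28,000 Hz; 39,779 Hz exceeds it.
Alias = |39,779 − 1×56,000| = |39,779 − 56,000| = 16,221 Hz.

16,221 Hz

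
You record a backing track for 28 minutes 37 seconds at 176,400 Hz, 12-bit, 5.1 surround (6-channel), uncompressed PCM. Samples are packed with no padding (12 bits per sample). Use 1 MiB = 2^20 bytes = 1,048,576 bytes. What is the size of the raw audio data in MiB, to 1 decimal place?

2599.6 MiB

Duration = 28 minutes 37 seconds = 1,717 s.
Bits = 176,400 × 1,717 × 12 × 6 = 21,807,273,600 bits = 2,725,909,200 bytes.
2,725,909,200 / 1,048,576 = 2599.6 MiB.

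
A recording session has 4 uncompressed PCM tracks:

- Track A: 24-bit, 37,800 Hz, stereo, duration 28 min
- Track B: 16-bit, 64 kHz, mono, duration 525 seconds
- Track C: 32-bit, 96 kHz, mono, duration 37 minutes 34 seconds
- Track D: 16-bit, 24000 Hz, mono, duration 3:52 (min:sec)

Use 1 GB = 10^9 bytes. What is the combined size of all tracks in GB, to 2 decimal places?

Track A: 28 min = 1,680 s; 37,800 × 1,680 × 3 × 2 = 381,024,000 bytes.
Track B: 64,000 × 525 × 2 × 1 = 67,200,000 bytes.
Track C: 37 minutes 34 seconds = 2,254 s; 96,000 × 2,254 × 4 × 1 = 865,536,000 bytes.
Track D: 3:52 (min:sec) = 232 s; 24,000 × 232 × 2 × 1 = 11,136,000 bytes.
Total = 1,324,896,000 bytes = 1.32 GB.

1.32 GB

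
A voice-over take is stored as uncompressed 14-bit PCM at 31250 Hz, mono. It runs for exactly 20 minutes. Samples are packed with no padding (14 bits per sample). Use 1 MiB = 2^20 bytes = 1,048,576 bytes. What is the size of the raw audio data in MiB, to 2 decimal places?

62.58 MiB

Duration = exactly 20 minutes = 1,200 s.
Bits = 31,250 × 1,200 × 14 × 1 = 525,000,000 bits = 65,625,000 bytes.
65,625,000 / 1,048,576 = 62.58 MiB.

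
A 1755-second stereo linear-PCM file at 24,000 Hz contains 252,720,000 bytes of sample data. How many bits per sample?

24 bits

Bytes per sample = 252,720,000 / (24,000 × 1,755 × 2) = 252,720,000 / 84,240,000 = 3.
Bit depth = 3 × 8 = 24 bits.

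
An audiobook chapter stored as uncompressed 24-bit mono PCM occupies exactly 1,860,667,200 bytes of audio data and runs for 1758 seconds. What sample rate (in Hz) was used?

352,800 Hz

Bytes = sample_rate × seconds × bytes_per_sample × channels.
sample_rate = 1,860,667,200 / (1,758 × 3 × 1) = 1,860,667,200 / 5,274 = 352,800 Hz.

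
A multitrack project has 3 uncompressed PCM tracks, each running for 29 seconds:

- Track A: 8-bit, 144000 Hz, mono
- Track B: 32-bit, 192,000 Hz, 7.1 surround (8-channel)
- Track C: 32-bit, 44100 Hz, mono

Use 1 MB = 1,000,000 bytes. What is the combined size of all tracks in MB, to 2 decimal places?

187.47 MB

Track A: 144,000 × 29 × 1 × 1 = 4,176,000 bytes.
Track B: 192,000 × 29 × 4 × 8 = 178,176,000 bytes.
Track C: 44,100 × 29 × 4 × 1 = 5,115,600 bytes.
Total = 187,467,600 bytes = 187.47 MB.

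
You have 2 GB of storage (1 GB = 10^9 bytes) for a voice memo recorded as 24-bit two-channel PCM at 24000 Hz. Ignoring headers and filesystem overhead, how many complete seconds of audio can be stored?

Uncompressed byte rate = 24,000 × 3 × 2 = 144,000 bytes/s.
Capacity = 2 × 1,000,000,000 = 2,000,000,000 bytes.
2,000,000,000 / 144,000 ≈ 13888.89 s → 13,888 seconds.

13,888 seconds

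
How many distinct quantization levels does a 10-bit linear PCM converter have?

1,024 levels

2^10 = 1,024.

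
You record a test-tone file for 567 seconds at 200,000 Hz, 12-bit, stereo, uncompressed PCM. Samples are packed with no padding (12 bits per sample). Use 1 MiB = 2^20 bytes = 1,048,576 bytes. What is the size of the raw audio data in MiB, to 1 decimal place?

324.4 MiB

Bits = 200,000 × 567 × 12 × 2 = 2,721,600,000 bits = 340,200,000 bytes.
340,200,000 / 1,048,576 = 324.4 MiB.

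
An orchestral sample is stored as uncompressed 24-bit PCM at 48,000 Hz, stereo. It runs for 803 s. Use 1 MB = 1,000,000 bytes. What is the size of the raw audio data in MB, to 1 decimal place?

231.3 MB

Bytes = 48,000 samples/s × 803 s × 3 bytes/sample × 2 ch = 231,264,000 bytes.
231,264,000 / 1,000,000 = 231.3 MB.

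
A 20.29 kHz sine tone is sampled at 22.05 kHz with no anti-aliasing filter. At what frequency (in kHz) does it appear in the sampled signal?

1.76 kHz

Nyquist = 22,050/2 = 11,025 Hz; 20,290 Hz exceeds it.
Alias = |20,290 − 1×22,050| = |20,290 − 22,050| = 1,760 Hz = 1.76 kHz.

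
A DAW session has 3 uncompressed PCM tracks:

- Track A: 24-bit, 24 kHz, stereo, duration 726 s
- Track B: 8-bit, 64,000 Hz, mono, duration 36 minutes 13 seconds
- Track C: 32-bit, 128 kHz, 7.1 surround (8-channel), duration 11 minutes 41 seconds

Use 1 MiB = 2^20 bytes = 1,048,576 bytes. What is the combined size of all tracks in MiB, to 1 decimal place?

Track A: 24,000 × 726 × 3 × 2 = 104,544,000 bytes.
Track B: 36 minutes 13 seconds = 2,173 s; 64,000 × 2,173 × 1 × 1 = 139,072,000 bytes.
Track C: 11 minutes 41 seconds = 701 s; 128,000 × 701 × 4 × 8 = 2,871,296,000 bytes.
Total = 3,114,912,000 bytes = 2970.6 MiB.

2970.6 MiB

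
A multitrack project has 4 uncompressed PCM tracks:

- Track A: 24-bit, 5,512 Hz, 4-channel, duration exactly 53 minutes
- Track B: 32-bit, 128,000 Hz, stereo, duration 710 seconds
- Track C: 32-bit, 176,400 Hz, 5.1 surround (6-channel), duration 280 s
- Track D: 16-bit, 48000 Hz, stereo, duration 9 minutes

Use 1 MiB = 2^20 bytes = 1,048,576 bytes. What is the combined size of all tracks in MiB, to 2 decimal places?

2123.32 MiB

Track A: exactly 53 minutes = 3,180 s; 5,512 × 3,180 × 3 × 4 = 210,337,920 bytes.
Track B: 128,000 × 710 × 4 × 2 = 727,040,000 bytes.
Track C: 176,400 × 280 × 4 × 6 = 1,185,408,000 bytes.
Track D: 9 minutes = 540 s; 48,000 × 540 × 2 × 2 = 103,680,000 bytes.
Total = 2,226,465,920 bytes = 2123.32 MiB.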